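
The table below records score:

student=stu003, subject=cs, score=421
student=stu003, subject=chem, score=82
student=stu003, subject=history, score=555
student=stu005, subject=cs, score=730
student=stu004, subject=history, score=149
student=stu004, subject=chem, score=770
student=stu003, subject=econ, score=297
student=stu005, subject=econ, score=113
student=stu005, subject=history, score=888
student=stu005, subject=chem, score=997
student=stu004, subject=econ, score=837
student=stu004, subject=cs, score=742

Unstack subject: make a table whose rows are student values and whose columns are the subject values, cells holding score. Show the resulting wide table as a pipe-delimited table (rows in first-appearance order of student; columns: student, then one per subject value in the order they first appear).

| student | cs | chem | history | econ |
| stu003 | 421 | 82 | 555 | 297 |
| stu005 | 730 | 997 | 888 | 113 |
| stu004 | 742 | 770 | 149 | 837 |

Columns: student plus the 4 distinct subject values (cs, chem, history, econ).
For example, row stu003 column cs takes score=421 from the long row (stu003, cs).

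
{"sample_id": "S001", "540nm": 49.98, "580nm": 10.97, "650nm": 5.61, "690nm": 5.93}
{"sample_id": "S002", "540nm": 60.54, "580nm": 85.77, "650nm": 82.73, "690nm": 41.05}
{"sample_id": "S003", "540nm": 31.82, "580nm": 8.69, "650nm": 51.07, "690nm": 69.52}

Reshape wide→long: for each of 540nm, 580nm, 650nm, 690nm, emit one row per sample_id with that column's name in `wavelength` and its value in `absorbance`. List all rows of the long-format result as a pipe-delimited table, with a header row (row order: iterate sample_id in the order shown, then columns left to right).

| sample_id | wavelength | absorbance |
| S001 | 540nm | 49.98 |
| S001 | 580nm | 10.97 |
| S001 | 650nm | 5.61 |
| S001 | 690nm | 5.93 |
| S002 | 540nm | 60.54 |
| S002 | 580nm | 85.77 |
| S002 | 650nm | 82.73 |
| S002 | 690nm | 41.05 |
| S003 | 540nm | 31.82 |
| S003 | 580nm | 8.69 |
| S003 | 650nm | 51.07 |
| S003 | 690nm | 69.52 |

Each (sample_id, column) pair becomes one row: 3 × 4 = 12 rows.
For example, (S001, 540nm) → absorbance=49.98.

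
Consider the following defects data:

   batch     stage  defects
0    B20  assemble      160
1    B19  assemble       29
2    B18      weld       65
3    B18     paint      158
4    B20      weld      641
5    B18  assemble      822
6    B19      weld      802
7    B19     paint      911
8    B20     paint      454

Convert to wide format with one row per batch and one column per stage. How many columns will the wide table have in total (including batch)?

1 column for batch plus 3 distinct stage values → 4 columns.

4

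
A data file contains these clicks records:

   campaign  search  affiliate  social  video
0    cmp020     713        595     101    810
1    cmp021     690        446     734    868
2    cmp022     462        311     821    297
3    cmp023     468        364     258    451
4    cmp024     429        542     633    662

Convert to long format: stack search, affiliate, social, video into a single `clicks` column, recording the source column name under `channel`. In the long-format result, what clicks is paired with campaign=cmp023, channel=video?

451

Unpivoting turns each (campaign, wide-column) pair into one long row.
The wide cell at row cmp023, column video holds 451, so the long row (cmp023, video) has clicks=451.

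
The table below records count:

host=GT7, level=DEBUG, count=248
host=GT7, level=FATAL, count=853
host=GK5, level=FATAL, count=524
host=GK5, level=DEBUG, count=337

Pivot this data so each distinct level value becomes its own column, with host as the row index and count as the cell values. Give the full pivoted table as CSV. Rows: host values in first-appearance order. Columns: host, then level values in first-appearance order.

host,DEBUG,FATAL
GT7,248,853
GK5,337,524

Columns: host plus the 2 distinct level values (DEBUG, FATAL).
For example, row GT7 column DEBUG takes count=248 from the long row (GT7, DEBUG).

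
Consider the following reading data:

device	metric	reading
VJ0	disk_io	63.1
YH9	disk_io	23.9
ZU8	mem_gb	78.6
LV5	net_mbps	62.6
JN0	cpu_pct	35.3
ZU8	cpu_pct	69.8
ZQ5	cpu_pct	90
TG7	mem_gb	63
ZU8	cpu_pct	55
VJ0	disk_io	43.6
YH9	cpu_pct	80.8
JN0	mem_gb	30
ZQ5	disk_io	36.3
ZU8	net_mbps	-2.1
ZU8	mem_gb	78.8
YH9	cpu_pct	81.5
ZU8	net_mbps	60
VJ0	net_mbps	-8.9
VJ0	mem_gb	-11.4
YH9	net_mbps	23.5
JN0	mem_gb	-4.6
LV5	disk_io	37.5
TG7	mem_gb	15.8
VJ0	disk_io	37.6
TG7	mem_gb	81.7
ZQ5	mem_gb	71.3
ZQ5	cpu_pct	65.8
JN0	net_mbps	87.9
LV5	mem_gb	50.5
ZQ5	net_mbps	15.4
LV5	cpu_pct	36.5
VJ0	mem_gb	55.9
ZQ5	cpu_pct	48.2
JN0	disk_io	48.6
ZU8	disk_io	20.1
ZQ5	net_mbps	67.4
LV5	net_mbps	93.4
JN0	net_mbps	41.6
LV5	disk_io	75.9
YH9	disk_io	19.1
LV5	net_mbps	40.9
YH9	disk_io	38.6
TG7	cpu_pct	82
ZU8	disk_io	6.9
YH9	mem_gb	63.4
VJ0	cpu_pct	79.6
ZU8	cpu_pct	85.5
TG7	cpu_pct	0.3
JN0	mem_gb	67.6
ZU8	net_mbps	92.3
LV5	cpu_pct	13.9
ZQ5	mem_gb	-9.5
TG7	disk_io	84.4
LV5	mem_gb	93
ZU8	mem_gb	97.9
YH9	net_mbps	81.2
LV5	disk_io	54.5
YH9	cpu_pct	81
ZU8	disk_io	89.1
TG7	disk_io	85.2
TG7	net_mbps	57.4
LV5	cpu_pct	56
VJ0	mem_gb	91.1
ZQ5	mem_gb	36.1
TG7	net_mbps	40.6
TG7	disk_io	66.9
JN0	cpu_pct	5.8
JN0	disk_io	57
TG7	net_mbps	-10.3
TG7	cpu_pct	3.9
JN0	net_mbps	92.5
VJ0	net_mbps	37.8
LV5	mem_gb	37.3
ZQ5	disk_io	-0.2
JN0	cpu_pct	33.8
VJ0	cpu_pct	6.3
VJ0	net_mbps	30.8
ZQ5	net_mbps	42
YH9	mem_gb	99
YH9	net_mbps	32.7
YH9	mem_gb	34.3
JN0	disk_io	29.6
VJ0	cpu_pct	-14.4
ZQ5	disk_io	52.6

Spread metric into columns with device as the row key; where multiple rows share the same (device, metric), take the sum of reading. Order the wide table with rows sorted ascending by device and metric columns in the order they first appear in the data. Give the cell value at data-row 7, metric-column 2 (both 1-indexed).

With rows sorted ascending by device, row 7 is device=ZU8. metric columns in first-appearance order: disk_io, mem_gb, net_mbps, cpu_pct; column 2 is mem_gb.
Long rows with device=ZU8, metric=mem_gb: 78.6 + 78.8 + 97.9 = 255.3.

255.3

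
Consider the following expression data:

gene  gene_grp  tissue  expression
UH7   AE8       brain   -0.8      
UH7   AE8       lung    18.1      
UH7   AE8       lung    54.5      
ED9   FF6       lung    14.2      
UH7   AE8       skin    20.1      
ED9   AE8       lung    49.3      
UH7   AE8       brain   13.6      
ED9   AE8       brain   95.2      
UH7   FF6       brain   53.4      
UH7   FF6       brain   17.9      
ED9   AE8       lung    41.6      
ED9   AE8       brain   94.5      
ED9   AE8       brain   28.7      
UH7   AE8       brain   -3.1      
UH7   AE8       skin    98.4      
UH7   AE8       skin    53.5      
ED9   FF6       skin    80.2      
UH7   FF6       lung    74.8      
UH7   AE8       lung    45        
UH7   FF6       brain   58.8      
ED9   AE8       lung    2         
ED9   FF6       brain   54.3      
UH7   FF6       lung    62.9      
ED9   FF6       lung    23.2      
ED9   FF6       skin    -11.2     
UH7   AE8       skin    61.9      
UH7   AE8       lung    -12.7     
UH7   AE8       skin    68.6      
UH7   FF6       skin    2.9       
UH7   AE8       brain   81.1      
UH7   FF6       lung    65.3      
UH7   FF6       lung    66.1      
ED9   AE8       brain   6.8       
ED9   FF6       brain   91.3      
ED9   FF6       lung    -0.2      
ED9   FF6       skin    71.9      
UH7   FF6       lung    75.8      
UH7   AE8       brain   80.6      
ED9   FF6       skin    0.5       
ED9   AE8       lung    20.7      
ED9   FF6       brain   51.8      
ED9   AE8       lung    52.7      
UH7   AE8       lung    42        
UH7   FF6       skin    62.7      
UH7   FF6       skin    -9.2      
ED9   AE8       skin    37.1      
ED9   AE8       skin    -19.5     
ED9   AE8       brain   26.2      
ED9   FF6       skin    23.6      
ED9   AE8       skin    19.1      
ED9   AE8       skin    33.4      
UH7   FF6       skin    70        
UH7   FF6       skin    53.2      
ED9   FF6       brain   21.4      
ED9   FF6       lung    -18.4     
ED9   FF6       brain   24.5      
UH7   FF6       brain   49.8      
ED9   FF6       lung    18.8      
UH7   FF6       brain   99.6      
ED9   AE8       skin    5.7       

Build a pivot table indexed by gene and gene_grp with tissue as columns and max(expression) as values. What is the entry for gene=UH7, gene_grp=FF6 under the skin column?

Rows with gene=UH7, gene_grp=FF6 and tissue=skin: expression values are 2.9, 62.7, -9.2, 70, 53.2.
max(2.9, 62.7, -9.2, 70, 53.2) = 70.

70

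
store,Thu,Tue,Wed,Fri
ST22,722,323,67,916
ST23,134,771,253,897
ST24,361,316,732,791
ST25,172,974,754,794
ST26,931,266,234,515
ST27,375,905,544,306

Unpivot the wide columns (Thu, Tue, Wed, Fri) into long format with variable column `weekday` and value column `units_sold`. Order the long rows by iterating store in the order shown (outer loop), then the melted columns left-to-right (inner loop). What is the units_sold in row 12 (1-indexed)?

24 rows total (6 × 4). Row 12: index ⌊(12-1)/4⌋ = 2 into store → ST24; (12-1) mod 4 = 3 into the melted columns → Fri.
So row 12 is (ST24, Fri, 791); units_sold = 791.

791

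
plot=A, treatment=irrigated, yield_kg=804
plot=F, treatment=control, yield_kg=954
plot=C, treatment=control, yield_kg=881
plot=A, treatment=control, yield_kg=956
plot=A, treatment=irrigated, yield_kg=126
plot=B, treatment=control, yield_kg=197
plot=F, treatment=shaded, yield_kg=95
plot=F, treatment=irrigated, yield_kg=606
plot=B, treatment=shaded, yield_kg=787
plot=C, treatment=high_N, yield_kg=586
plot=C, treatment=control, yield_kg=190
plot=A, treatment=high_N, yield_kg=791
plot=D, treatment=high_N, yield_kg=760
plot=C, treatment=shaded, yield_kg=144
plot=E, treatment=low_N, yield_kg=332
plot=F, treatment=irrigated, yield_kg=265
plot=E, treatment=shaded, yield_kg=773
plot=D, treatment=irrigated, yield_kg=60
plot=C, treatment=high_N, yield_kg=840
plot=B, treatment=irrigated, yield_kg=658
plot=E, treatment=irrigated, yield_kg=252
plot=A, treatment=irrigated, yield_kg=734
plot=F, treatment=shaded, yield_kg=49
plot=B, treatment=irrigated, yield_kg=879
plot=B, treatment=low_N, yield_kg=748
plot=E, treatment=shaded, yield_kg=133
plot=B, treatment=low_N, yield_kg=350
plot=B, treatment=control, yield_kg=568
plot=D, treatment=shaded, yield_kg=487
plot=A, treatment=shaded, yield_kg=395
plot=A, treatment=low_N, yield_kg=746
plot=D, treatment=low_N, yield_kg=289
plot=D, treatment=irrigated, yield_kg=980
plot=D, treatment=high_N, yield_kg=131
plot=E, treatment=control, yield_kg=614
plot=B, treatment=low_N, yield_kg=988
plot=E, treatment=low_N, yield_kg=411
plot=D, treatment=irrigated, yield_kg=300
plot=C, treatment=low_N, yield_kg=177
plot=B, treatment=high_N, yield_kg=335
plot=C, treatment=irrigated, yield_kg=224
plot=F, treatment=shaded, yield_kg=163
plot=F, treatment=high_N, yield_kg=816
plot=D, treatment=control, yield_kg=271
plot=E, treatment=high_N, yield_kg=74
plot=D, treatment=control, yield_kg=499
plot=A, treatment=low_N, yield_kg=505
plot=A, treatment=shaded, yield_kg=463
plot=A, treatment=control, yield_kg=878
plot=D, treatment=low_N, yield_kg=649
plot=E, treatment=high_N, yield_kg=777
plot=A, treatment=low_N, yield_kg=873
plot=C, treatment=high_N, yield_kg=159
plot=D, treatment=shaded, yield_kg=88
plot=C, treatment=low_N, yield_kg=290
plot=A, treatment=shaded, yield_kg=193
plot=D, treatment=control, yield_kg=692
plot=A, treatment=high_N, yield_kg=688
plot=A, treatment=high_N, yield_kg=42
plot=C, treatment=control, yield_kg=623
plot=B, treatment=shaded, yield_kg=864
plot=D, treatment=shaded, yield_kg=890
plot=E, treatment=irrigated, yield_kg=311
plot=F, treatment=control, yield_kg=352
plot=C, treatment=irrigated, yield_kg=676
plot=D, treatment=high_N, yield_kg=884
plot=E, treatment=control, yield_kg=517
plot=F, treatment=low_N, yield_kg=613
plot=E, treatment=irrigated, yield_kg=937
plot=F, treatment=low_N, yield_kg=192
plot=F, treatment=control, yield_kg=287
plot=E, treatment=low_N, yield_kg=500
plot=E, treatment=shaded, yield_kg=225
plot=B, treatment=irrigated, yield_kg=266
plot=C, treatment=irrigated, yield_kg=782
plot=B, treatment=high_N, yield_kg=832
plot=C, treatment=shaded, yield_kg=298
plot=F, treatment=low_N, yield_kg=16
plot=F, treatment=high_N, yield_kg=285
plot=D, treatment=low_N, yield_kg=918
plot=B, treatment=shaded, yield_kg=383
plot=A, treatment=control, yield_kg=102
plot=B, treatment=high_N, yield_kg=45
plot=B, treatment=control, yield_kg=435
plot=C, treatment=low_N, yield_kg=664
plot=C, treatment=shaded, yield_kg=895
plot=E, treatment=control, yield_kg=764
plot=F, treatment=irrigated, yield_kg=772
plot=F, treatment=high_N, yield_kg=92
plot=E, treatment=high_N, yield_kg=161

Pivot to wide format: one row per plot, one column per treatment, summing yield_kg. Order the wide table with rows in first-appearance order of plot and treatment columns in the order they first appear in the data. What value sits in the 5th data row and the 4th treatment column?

With rows in first-appearance order of plot, row 5 is plot=D. treatment columns in first-appearance order: irrigated, control, shaded, high_N, low_N; column 4 is high_N.
Long rows with plot=D, treatment=high_N: 760 + 131 + 884 = 1775.

1775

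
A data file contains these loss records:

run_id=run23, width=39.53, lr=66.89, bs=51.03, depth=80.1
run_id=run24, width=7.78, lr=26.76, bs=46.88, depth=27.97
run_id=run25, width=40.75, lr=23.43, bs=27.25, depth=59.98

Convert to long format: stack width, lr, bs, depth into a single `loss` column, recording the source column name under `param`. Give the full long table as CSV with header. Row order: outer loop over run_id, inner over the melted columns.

run_id,param,loss
run23,width,39.53
run23,lr,66.89
run23,bs,51.03
run23,depth,80.1
run24,width,7.78
run24,lr,26.76
run24,bs,46.88
run24,depth,27.97
run25,width,40.75
run25,lr,23.43
run25,bs,27.25
run25,depth,59.98

Each (run_id, column) pair becomes one row: 3 × 4 = 12 rows.
For example, (run23, width) → loss=39.53.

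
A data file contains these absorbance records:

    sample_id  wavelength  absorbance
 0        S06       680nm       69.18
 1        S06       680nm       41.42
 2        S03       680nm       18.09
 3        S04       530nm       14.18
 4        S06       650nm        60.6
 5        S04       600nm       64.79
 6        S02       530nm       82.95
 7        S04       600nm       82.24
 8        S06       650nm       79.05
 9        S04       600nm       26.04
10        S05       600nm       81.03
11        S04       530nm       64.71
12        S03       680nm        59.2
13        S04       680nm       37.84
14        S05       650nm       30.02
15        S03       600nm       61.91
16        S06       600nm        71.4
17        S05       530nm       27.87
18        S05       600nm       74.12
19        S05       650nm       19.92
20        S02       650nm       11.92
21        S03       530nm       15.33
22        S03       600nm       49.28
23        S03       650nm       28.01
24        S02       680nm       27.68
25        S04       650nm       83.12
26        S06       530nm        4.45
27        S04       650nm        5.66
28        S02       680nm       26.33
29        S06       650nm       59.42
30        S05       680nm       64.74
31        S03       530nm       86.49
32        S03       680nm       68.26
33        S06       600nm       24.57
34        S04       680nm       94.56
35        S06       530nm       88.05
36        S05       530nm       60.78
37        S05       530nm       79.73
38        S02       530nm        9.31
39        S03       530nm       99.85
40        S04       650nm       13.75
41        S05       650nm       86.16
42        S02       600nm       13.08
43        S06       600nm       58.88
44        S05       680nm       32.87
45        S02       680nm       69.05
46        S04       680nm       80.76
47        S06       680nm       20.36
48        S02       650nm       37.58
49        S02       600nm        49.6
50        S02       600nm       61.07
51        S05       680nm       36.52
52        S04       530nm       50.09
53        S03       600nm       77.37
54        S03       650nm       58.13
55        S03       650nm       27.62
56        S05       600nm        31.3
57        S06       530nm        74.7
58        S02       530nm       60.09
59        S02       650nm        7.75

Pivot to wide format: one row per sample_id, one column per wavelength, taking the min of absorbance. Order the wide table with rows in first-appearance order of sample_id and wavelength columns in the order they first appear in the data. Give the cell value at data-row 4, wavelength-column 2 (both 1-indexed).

With rows in first-appearance order of sample_id, row 4 is sample_id=S02. wavelength columns in first-appearance order: 680nm, 530nm, 650nm, 600nm; column 2 is 530nm.
Long rows with sample_id=S02, wavelength=530nm: min(82.95, 9.31, 60.09) = 9.31.

9.31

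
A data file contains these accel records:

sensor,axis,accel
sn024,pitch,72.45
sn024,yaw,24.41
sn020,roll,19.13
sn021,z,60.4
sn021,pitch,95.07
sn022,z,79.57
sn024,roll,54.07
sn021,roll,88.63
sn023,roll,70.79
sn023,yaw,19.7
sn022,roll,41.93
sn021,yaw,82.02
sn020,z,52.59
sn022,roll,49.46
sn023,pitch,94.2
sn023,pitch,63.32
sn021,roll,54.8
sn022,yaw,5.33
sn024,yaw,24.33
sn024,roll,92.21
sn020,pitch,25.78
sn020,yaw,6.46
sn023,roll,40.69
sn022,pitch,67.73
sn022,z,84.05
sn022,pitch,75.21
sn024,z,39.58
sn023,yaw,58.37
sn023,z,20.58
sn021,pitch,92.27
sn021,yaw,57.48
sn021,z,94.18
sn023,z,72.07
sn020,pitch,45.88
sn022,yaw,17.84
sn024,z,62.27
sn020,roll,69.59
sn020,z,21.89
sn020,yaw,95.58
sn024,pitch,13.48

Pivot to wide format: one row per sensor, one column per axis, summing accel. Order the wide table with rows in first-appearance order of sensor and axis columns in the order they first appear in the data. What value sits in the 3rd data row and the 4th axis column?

With rows in first-appearance order of sensor, row 3 is sensor=sn021. axis columns in first-appearance order: pitch, yaw, roll, z; column 4 is z.
Long rows with sensor=sn021, axis=z: 60.4 + 94.18 = 154.58.

154.58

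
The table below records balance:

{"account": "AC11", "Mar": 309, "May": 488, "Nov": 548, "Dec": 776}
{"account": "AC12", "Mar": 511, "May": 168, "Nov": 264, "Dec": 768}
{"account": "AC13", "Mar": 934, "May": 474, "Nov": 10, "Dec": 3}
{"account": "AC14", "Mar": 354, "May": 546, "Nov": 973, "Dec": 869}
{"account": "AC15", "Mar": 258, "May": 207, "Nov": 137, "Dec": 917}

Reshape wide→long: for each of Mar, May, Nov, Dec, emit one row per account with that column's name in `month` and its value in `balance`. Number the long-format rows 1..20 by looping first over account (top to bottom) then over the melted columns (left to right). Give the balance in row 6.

168

20 rows total (5 × 4). Row 6: index ⌊(6-1)/4⌋ = 1 into account → AC12; (6-1) mod 4 = 1 into the melted columns → May.
So row 6 is (AC12, May, 168); balance = 168.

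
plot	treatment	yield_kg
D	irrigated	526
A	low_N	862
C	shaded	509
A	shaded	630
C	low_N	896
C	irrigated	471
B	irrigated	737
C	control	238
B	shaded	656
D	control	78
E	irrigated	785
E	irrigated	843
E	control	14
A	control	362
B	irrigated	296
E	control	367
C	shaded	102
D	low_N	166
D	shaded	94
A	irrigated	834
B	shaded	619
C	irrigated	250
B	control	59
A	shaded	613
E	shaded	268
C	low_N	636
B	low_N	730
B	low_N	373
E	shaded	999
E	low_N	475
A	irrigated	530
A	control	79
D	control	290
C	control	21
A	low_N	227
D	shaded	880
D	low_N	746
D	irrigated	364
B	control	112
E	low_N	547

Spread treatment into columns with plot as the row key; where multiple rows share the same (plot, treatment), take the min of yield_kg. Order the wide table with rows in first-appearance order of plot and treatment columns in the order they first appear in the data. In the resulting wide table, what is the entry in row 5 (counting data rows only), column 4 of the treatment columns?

14

With rows in first-appearance order of plot, row 5 is plot=E. treatment columns in first-appearance order: irrigated, low_N, shaded, control; column 4 is control.
Long rows with plot=E, treatment=control: min(14, 367) = 14.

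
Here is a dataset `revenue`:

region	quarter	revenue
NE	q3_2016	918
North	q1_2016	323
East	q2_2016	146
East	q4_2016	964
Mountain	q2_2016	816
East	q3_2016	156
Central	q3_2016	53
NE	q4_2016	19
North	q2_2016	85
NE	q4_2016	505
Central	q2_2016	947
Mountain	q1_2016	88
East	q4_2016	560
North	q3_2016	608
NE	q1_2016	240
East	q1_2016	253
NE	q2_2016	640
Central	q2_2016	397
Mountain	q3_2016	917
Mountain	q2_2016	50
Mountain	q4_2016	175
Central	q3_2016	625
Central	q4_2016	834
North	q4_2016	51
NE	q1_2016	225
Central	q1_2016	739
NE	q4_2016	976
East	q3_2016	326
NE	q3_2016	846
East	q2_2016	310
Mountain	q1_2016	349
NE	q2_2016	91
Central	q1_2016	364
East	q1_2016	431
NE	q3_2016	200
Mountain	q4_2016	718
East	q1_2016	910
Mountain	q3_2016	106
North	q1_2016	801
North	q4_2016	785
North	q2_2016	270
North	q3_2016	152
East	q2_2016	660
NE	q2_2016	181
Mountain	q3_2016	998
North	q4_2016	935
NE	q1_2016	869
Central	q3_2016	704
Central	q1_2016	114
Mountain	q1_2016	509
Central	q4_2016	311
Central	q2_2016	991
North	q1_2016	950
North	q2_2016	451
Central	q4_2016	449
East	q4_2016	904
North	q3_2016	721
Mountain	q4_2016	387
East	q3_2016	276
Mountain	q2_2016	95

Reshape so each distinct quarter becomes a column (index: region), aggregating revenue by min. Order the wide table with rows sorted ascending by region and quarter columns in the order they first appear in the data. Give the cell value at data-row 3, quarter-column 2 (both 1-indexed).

With rows sorted ascending by region, row 3 is region=Mountain. quarter columns in first-appearance order: q3_2016, q1_2016, q2_2016, q4_2016; column 2 is q1_2016.
Long rows with region=Mountain, quarter=q1_2016: min(88, 349, 509) = 88.

88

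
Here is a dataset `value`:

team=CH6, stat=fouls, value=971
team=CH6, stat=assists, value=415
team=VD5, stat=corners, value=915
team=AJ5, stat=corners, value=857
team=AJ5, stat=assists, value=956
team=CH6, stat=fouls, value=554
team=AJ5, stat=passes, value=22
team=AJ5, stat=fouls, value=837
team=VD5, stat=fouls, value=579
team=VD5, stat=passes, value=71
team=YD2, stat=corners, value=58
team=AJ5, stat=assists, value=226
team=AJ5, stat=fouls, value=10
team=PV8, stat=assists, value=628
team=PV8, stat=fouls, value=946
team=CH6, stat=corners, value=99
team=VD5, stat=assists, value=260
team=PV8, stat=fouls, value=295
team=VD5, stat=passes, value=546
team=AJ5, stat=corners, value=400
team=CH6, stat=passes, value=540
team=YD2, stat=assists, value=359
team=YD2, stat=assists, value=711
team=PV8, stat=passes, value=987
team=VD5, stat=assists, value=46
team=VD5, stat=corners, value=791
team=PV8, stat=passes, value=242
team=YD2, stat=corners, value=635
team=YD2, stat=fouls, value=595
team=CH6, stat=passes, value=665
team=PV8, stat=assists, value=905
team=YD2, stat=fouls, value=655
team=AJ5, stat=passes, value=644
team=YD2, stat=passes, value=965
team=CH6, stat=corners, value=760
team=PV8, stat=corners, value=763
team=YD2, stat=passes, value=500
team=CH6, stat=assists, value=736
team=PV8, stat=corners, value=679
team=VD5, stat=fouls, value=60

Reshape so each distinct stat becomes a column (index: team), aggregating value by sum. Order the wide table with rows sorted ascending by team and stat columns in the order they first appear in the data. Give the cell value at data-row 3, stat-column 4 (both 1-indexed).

1229

With rows sorted ascending by team, row 3 is team=PV8. stat columns in first-appearance order: fouls, assists, corners, passes; column 4 is passes.
Long rows with team=PV8, stat=passes: 987 + 242 = 1229.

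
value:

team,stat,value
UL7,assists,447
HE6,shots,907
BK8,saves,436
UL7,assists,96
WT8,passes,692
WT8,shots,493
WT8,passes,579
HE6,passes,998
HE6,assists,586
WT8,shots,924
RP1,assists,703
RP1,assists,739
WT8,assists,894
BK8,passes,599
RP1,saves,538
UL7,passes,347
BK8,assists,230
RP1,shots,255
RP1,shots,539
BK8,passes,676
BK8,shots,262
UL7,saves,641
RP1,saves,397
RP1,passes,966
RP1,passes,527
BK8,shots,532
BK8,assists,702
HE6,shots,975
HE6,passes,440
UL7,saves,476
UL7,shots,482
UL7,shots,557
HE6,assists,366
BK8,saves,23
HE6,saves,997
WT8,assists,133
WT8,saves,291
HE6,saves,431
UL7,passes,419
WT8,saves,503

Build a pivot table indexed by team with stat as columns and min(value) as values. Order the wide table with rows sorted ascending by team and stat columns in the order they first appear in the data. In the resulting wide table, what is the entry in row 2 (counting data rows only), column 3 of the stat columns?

431

With rows sorted ascending by team, row 2 is team=HE6. stat columns in first-appearance order: assists, shots, saves, passes; column 3 is saves.
Long rows with team=HE6, stat=saves: min(997, 431) = 431.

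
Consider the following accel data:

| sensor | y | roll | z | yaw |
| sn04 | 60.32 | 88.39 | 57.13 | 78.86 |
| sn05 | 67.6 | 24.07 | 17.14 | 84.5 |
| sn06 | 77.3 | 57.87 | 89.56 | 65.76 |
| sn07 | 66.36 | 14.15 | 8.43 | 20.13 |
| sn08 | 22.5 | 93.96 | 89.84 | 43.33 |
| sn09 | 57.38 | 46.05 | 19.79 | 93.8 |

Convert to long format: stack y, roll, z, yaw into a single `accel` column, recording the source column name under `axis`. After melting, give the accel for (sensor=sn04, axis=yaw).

78.86

Unpivoting turns each (sensor, wide-column) pair into one long row.
The wide cell at row sn04, column yaw holds 78.86, so the long row (sn04, yaw) has accel=78.86.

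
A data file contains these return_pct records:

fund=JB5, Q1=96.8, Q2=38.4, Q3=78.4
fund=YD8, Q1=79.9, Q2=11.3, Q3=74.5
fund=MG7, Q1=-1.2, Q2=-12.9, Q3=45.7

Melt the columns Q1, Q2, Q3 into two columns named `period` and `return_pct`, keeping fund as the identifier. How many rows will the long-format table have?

9

3 fund values × 3 melted columns = 9 rows.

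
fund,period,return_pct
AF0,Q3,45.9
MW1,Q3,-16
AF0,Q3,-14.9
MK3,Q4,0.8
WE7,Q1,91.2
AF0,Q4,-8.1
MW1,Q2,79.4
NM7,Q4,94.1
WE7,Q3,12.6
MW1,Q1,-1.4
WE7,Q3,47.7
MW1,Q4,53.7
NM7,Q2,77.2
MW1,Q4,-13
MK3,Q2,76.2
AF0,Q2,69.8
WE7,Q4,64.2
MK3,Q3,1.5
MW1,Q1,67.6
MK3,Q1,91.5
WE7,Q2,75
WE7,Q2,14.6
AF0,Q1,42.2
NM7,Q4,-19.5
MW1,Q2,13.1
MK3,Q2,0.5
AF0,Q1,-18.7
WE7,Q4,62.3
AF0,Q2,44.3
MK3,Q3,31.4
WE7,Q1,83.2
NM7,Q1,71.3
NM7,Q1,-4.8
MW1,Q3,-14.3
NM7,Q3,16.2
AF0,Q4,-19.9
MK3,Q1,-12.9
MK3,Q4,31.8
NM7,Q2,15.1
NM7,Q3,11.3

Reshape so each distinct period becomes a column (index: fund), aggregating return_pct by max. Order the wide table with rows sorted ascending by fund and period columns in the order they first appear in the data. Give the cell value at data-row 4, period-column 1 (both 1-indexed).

With rows sorted ascending by fund, row 4 is fund=NM7. period columns in first-appearance order: Q3, Q4, Q1, Q2; column 1 is Q3.
Long rows with fund=NM7, period=Q3: max(16.2, 11.3) = 16.2.

16.2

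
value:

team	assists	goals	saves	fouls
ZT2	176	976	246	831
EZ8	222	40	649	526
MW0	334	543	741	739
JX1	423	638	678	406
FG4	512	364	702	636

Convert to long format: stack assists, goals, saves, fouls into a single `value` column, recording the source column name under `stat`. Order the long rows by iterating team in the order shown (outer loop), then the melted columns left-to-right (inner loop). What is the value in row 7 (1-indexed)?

649

20 rows total (5 × 4). Row 7: index ⌊(7-1)/4⌋ = 1 into team → EZ8; (7-1) mod 4 = 2 into the melted columns → saves.
So row 7 is (EZ8, saves, 649); value = 649.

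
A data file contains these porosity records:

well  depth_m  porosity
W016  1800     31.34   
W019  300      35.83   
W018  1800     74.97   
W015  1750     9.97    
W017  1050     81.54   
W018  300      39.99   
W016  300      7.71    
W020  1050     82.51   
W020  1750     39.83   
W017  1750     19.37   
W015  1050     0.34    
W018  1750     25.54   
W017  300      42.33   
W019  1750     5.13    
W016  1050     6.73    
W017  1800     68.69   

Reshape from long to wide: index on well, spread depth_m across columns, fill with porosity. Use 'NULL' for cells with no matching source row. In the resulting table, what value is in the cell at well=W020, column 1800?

No long-format row has well=W020 and depth_m=1800, so the cell is NULL.

NULL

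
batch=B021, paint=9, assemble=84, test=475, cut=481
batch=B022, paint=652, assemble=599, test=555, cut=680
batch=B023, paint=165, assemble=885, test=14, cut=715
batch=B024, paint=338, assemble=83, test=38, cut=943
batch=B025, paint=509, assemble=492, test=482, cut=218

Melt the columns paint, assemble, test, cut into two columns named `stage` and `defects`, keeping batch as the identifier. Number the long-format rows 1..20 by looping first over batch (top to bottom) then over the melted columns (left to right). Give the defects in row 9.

20 rows total (5 × 4). Row 9: index ⌊(9-1)/4⌋ = 2 into batch → B023; (9-1) mod 4 = 0 into the melted columns → paint.
So row 9 is (B023, paint, 165); defects = 165.

165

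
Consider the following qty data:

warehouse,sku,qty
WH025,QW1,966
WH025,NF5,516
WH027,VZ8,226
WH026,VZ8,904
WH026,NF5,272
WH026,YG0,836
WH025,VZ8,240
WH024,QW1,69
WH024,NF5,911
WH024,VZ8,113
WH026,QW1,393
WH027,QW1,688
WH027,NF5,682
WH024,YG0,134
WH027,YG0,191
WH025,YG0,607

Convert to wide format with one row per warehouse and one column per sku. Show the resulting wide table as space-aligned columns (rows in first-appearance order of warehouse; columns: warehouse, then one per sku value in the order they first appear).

Columns: warehouse plus the 4 distinct sku values (QW1, NF5, VZ8, YG0).
For example, row WH025 column QW1 takes qty=966 from the long row (WH025, QW1).

warehouse  QW1  NF5  VZ8  YG0
WH025      966  516  240  607
WH027      688  682  226  191
WH026      393  272  904  836
WH024      69   911  113  134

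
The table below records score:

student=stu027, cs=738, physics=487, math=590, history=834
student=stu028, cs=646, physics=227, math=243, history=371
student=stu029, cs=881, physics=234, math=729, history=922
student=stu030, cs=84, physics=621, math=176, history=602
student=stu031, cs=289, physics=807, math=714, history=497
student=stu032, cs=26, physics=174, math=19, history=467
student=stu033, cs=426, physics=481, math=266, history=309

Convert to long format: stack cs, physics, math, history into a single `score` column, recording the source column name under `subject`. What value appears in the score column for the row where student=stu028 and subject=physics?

227

Unpivoting turns each (student, wide-column) pair into one long row.
The wide cell at row stu028, column physics holds 227, so the long row (stu028, physics) has score=227.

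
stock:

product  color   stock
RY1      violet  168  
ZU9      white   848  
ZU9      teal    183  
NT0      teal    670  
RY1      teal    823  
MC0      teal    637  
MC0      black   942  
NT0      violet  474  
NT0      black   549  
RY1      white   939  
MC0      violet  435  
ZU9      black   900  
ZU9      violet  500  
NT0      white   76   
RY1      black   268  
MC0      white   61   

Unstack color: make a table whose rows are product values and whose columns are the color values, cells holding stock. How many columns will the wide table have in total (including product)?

5

1 column for product plus 4 distinct color values → 5 columns.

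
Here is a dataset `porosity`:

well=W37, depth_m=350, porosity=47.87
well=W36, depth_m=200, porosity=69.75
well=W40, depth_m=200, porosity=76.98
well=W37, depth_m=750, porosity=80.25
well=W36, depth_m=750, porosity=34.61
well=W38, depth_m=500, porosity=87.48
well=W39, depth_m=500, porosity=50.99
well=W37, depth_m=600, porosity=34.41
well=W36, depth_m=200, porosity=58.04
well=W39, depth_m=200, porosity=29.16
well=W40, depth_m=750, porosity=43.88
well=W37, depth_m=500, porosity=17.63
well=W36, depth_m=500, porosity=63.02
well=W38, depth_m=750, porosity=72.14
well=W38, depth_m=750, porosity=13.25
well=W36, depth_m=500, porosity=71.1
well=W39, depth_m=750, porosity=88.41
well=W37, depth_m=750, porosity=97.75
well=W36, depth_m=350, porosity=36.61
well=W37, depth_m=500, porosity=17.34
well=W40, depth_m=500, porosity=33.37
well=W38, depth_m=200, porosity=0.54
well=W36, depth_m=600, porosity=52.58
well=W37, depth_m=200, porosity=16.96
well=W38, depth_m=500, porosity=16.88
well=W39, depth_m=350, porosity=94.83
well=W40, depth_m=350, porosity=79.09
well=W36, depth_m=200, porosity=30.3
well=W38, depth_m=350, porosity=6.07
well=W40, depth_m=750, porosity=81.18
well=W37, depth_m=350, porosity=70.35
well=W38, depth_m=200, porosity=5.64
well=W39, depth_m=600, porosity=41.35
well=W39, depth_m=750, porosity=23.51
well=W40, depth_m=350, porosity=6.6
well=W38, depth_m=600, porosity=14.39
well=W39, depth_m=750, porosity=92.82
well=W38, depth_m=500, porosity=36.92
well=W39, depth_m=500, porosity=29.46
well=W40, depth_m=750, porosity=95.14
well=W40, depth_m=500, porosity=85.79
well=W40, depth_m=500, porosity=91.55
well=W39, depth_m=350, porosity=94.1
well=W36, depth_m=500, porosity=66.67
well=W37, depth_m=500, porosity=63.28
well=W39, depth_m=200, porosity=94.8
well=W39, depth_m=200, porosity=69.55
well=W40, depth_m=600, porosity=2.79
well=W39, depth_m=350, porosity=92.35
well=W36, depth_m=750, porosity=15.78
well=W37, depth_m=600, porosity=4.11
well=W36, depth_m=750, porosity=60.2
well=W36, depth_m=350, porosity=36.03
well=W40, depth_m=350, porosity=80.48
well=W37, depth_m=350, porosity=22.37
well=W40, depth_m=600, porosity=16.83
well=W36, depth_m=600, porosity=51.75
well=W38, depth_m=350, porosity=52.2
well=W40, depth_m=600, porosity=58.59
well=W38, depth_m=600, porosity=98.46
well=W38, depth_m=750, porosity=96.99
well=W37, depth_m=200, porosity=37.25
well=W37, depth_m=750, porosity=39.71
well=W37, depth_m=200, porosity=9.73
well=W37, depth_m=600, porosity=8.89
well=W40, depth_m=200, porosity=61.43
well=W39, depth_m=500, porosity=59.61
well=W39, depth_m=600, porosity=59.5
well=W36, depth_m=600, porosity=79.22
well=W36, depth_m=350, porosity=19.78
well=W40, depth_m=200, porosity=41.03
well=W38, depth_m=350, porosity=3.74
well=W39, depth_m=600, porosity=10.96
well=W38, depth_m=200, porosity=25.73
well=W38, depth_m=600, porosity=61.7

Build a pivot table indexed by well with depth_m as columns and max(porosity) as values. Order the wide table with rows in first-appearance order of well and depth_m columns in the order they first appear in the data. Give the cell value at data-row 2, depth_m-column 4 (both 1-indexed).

71.1

With rows in first-appearance order of well, row 2 is well=W36. depth_m columns in first-appearance order: 350, 200, 750, 500, 600; column 4 is 500.
Long rows with well=W36, depth_m=500: max(63.02, 71.1, 66.67) = 71.1.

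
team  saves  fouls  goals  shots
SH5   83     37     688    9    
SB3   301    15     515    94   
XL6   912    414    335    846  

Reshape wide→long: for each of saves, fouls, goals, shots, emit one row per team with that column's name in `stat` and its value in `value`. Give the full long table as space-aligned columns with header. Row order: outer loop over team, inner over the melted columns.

team  stat   value
SH5   saves  83   
SH5   fouls  37   
SH5   goals  688  
SH5   shots  9    
SB3   saves  301  
SB3   fouls  15   
SB3   goals  515  
SB3   shots  94   
XL6   saves  912  
XL6   fouls  414  
XL6   goals  335  
XL6   shots  846  

Each (team, column) pair becomes one row: 3 × 4 = 12 rows.
For example, (SH5, saves) → value=83.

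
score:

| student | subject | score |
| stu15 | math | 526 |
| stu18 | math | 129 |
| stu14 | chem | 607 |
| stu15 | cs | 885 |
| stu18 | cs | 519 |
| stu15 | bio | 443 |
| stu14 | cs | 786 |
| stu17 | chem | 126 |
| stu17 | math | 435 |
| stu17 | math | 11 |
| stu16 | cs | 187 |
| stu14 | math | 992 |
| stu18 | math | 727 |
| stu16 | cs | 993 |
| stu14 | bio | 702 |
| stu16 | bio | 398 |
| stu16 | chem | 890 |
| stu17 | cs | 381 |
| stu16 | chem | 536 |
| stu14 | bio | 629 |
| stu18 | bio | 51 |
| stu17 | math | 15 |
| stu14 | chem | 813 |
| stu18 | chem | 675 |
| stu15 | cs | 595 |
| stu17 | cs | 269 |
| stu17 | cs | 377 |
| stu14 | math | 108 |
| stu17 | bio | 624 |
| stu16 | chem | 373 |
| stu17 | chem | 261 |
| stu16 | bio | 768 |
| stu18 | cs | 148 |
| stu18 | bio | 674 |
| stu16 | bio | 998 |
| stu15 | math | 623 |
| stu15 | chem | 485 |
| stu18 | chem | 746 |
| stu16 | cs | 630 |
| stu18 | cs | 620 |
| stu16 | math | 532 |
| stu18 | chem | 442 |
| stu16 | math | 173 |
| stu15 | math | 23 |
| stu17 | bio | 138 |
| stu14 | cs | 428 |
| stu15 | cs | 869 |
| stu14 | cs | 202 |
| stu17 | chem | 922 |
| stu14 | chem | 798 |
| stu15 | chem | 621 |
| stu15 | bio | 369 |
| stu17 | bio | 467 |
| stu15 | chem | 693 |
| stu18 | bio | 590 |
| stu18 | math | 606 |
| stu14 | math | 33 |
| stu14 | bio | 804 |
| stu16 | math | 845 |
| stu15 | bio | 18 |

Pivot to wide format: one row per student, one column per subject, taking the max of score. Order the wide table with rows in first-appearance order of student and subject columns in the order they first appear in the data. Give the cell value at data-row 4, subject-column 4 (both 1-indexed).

624

With rows in first-appearance order of student, row 4 is student=stu17. subject columns in first-appearance order: math, chem, cs, bio; column 4 is bio.
Long rows with student=stu17, subject=bio: max(624, 138, 467) = 624.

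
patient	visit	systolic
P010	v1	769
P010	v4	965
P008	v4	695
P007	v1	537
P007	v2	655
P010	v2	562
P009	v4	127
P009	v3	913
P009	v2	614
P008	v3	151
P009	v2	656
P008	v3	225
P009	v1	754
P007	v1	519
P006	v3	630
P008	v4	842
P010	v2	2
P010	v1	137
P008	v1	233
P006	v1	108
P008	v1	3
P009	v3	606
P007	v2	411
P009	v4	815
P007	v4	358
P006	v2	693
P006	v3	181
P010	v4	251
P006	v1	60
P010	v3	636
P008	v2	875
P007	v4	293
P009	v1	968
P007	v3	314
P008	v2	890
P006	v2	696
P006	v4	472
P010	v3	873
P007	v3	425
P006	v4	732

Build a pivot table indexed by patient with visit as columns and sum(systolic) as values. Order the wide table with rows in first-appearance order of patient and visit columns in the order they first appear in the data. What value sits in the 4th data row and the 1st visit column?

1722

With rows in first-appearance order of patient, row 4 is patient=P009. visit columns in first-appearance order: v1, v4, v2, v3; column 1 is v1.
Long rows with patient=P009, visit=v1: 754 + 968 = 1722.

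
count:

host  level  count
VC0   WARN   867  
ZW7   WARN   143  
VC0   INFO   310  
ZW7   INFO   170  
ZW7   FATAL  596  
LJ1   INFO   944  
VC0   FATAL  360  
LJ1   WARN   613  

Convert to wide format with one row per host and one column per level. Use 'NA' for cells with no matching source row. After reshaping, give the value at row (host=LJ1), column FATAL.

No long-format row has host=LJ1 and level=FATAL, so the cell is NA.

NA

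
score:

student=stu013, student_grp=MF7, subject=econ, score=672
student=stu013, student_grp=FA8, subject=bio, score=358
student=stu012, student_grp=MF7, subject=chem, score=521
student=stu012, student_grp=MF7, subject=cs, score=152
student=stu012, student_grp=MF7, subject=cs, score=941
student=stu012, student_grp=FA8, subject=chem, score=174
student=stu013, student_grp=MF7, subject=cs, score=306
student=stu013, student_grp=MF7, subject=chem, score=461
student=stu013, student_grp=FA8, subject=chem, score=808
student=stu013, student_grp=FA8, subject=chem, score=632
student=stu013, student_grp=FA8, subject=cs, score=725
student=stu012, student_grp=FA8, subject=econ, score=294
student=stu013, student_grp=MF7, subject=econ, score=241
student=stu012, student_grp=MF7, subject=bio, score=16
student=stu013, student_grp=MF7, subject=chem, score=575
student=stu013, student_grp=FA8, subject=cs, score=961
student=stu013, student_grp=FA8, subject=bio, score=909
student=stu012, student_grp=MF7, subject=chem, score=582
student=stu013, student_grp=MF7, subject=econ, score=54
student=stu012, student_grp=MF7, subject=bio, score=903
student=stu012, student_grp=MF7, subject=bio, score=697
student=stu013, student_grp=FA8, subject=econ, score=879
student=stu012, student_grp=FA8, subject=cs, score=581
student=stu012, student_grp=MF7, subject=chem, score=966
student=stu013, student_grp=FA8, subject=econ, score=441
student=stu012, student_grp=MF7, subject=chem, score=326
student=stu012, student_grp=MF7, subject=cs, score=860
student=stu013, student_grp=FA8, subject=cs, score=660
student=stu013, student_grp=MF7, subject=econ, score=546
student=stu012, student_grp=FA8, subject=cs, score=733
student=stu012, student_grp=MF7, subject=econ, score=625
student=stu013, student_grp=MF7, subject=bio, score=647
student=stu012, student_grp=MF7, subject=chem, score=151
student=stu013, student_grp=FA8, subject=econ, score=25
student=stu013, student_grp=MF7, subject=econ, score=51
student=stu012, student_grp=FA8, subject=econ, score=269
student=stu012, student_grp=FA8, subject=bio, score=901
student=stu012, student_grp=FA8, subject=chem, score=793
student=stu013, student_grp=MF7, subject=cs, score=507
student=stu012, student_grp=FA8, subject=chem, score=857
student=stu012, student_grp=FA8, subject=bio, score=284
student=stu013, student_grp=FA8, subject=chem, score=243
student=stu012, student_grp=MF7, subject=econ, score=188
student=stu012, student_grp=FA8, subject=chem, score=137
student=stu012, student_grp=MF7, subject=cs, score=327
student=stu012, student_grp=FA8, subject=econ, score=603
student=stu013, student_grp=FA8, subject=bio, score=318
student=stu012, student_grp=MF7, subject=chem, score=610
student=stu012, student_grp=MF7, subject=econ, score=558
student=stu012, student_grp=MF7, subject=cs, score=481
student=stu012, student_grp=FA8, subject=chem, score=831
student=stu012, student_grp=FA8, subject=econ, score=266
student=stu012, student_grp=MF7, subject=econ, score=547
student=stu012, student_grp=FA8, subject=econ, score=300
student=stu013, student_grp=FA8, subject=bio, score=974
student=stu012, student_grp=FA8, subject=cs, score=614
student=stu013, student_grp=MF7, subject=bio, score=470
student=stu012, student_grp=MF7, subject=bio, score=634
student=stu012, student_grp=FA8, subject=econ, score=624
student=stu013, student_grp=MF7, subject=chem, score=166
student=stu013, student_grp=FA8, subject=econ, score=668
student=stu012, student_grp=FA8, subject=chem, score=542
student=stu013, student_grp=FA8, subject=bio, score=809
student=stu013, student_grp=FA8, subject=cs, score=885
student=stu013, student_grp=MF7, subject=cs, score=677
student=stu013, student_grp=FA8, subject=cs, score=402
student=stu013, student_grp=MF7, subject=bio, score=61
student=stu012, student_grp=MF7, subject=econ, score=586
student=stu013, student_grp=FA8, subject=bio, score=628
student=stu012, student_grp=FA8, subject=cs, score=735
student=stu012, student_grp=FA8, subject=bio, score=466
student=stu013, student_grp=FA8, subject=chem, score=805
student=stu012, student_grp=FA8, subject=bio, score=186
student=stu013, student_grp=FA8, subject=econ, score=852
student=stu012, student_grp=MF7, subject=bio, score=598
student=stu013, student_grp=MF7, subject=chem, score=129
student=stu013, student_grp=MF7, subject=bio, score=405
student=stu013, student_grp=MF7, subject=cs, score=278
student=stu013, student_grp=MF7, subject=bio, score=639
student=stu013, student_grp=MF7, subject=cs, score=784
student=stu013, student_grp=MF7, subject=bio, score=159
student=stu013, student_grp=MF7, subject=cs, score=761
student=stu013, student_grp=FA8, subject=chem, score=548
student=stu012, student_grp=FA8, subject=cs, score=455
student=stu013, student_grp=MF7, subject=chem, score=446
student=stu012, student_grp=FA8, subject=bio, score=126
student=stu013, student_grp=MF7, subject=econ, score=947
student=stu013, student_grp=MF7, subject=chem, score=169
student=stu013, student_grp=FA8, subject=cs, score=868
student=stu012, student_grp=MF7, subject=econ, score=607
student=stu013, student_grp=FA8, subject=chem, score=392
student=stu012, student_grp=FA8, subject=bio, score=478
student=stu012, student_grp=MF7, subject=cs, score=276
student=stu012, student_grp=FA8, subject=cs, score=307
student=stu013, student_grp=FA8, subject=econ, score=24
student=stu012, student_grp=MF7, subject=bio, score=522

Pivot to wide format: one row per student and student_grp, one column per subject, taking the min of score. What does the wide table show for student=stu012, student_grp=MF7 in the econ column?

Rows with student=stu012, student_grp=MF7 and subject=econ: score values are 625, 188, 558, 547, 586, 607.
min(625, 188, 558, 547, 586, 607) = 188.

188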